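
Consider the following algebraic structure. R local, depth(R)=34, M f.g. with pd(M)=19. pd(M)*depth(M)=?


pd+depth=34
depth=34-19=15
pd*depth=19*15=285


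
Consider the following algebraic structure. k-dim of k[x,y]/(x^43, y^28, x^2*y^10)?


k[x,y]/I, I = (x^43, y^28, x^2*y^10)
Rect: 43x28=1204. Corner: (43-2)x(28-10)=738.
dim = 1204-738 = 466


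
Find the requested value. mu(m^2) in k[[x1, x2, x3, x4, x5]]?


C(n+d-1,d)=C(6,2)=15


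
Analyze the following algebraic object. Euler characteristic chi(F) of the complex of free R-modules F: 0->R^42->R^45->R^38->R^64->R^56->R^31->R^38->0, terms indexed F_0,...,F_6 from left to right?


chi = sum (-1)^i * rank:
(-1)^0*42=42
(-1)^1*45=-45
(-1)^2*38=38
(-1)^3*64=-64
(-1)^4*56=56
(-1)^5*31=-31
(-1)^6*38=38
chi=34


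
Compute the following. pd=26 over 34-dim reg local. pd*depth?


pd+depth=34
depth=34-26=8
pd*depth=26*8=208


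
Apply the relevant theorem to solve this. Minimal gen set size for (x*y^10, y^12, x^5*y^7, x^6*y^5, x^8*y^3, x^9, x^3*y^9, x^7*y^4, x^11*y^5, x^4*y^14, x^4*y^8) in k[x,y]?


Remove redundant (divisible by others).
x^4*y^14 redundant.
x^11*y^5 redundant.
Min: x^9, x^8*y^3, x^7*y^4, x^6*y^5, x^5*y^7, x^4*y^8, x^3*y^9, x*y^10, y^12
Count=9


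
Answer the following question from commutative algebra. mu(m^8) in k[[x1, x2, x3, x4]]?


C(n+d-1,d)=C(11,8)=165


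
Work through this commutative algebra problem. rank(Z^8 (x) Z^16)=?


rank(M(x)N) = rank(M)*rank(N)
8*16 = 128


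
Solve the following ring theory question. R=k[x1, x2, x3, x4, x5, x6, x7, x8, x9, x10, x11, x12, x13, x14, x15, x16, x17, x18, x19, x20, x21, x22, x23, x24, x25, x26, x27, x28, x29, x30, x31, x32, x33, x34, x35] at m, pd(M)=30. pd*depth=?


pd+depth=35
depth=35-30=5
pd*depth=30*5=150


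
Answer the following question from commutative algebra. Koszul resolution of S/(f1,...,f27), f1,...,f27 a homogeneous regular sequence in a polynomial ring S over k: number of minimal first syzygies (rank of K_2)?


Regular sequence => Koszul complex is the minimal free resolution.
Syz_1 minimally generated by Koszul relations f_i*e_j - f_j*e_i (i<j): mu(Syz_1) = beta_2 = C(m,2) = m(m-1)/2
m=27
27*26/2 = 351


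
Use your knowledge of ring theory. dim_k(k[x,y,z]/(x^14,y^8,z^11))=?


Basis: x^iy^jz^k, i<14,j<8,k<11
14*8*11=1232


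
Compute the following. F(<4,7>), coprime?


gcd(4,7)=1 => F=ab-a-b=4*7-4-7=28-11=17


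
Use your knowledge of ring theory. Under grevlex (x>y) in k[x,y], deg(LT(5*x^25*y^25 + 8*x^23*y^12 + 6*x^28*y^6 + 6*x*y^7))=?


LT: 5*x^25*y^25
deg_x=25, deg_y=25
Total=25+25=50


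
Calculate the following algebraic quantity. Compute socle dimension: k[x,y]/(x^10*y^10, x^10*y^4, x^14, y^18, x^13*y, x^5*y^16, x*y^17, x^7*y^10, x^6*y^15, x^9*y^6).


Socle = ann(m) = span of standard monomials u with x*u, y*u in I (staircase corners).
Redundant generators: x^10*y^10
Minimal generators: x^14, x^13*y, x^10*y^4, x^9*y^6, x^7*y^10, x^6*y^15, x^5*y^16, x*y^17, y^18
Corners: y^17, x^4y^16, x^5y^15, x^6y^14, x^8y^9, x^9y^5, x^12y^3, x^13
Socle dim=8


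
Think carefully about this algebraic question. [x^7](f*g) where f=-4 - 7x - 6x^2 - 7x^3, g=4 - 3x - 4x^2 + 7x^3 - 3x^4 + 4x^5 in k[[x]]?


[x^7] = sum a_i*b_j, i+j=7
  -6*4=-24
  -7*-3=21
Sum=-3


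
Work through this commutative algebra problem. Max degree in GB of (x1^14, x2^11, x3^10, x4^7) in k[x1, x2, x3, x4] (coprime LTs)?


Pure powers, coprime LTs => already GB.
Degrees: 14, 11, 10, 7
Max=14


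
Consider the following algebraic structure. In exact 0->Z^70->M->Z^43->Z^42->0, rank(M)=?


Alt sum=0:
(-1)^0*70 + (-1)^1*? + (-1)^2*43 + (-1)^3*42=0
rank(M)=71


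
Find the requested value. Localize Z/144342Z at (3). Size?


3-primary part: 144342=3^8*22
Size=3^8=6561


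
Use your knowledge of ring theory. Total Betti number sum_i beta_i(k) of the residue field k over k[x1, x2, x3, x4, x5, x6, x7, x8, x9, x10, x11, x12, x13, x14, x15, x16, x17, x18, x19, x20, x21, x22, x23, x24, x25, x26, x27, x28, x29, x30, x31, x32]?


Koszul resolution: beta_i(k)=C(n,i), n=32
sum_i C(32,i) = 2^32 = 4294967296


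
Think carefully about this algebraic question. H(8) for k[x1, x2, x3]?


C(d+n-1,n-1)=C(10,2)=45


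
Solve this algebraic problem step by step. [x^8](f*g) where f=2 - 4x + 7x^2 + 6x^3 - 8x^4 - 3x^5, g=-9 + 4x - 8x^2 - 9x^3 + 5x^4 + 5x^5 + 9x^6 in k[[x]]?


[x^8] = sum a_i*b_j, i+j=8
  7*9=63
  6*5=30
  -8*5=-40
  -3*-9=27
Sum=80


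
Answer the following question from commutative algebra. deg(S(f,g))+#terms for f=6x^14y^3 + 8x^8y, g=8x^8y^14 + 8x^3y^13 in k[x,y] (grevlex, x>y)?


LT(f)=6x^14y^3, LT(g)=8x^8y^14
lcm(LM)=x^14y^14
S(f,g) (scaled by 48 to clear denominators) = 8y^11*f - 6x^6*g = -48x^9y^13 + 64x^8y^12
2 terms, deg 22.
22+2=24


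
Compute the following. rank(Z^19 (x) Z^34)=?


rank(M(x)N) = rank(M)*rank(N)
19*34 = 646


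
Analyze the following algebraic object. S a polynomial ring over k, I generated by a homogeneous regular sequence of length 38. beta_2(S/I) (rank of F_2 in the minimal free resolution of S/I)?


Regular sequence => Koszul complex is the minimal free resolution.
Syz_1 minimally generated by Koszul relations f_i*e_j - f_j*e_i (i<j): mu(Syz_1) = beta_2 = C(m,2) = m(m-1)/2
m=38
38*37/2 = 703


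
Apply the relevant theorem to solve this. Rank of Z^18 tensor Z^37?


rank(M(x)N) = rank(M)*rank(N)
18*37 = 666


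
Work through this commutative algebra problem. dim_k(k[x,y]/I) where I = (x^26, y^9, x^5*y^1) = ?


k[x,y]/I, I = (x^26, y^9, x^5*y^1)
Rect: 26x9=234. Corner: (26-5)x(9-1)=168.
dim = 234-168 = 66


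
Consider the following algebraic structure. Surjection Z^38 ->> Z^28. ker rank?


rank(ker) = 38-28 = 10


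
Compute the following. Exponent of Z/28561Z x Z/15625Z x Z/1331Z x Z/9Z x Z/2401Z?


Exponent = lcm of the cyclic orders; pairwise coprime => product.
13^4*5^6*11^3*3^2*7^4=28561*15625*1331*9*2401=12835304028421875


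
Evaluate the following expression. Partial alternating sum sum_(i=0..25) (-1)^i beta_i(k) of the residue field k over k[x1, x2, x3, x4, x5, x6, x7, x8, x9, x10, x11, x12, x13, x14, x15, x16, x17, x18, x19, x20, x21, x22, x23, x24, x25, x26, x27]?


Koszul resolution: beta_i(k)=C(n,i), n=27
sum_(i=0..p) (-1)^i C(n,i) = (-1)^p C(n-1,p)
(-1)^25*C(26,25) = (-1)^25*26 = -26


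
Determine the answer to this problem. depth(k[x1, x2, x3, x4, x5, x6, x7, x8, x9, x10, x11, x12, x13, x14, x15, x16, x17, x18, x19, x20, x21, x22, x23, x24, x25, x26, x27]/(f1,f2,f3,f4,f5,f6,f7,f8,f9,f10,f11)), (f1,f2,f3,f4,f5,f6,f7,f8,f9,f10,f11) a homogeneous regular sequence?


depth(R)=27
depth(R/I)=27-11=16


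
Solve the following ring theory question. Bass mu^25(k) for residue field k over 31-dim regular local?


C(n,i)=C(31,25)=736281


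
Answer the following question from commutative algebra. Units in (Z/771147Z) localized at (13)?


Local ring = Z/28561Z.
phi(28561) = 13^3*(13-1) = 26364


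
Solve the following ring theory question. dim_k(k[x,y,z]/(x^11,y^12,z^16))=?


Basis: x^iy^jz^k, i<11,j<12,k<16
11*12*16=2112


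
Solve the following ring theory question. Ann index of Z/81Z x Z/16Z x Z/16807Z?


Exponent = lcm of the cyclic orders; pairwise coprime => product.
3^4*2^4*7^5=81*16*16807=21781872


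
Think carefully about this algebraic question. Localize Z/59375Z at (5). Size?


5-primary part: 59375=5^5*19
Size=5^5=3125


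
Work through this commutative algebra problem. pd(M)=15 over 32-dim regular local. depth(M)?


pd+depth=depth(R)=32
depth=32-15=17


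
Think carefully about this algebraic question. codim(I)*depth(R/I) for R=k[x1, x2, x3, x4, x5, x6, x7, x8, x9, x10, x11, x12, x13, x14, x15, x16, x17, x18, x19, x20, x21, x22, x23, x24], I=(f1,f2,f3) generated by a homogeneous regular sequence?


codim=3, depth=dim(R/I)=24-3=21
Product=3*21=63


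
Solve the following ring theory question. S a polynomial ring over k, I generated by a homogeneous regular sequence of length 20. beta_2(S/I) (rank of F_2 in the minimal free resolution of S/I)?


Regular sequence => Koszul complex is the minimal free resolution.
Syz_1 minimally generated by Koszul relations f_i*e_j - f_j*e_i (i<j): mu(Syz_1) = beta_2 = C(m,2) = m(m-1)/2
m=20
20*19/2 = 190


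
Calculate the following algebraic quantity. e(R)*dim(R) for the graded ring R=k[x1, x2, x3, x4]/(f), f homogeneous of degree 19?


e(R)=deg(f)=19, dim(R)=4-1=3
e*dim=19*3=57


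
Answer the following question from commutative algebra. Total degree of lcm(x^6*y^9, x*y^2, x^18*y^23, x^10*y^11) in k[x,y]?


lcm = componentwise max:
x: max(6,1,18,10)=18
y: max(9,2,23,11)=23
Total=18+23=41


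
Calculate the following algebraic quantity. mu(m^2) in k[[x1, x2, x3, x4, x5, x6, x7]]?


C(n+d-1,d)=C(8,2)=28


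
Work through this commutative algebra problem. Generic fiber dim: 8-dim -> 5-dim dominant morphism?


dim(fiber)=dim(X)-dim(Y)=8-5=3


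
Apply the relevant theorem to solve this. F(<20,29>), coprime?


gcd(20,29)=1 => F=ab-a-b=20*29-20-29=580-49=531


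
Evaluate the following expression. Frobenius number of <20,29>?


gcd(20,29)=1 => F=ab-a-b=20*29-20-29=580-49=531


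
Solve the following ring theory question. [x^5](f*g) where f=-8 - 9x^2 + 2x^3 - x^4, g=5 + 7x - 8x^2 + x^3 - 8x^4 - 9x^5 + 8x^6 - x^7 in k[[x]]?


[x^5] = sum a_i*b_j, i+j=5
  -8*-9=72
  -9*1=-9
  2*-8=-16
  -1*7=-7
Sum=40


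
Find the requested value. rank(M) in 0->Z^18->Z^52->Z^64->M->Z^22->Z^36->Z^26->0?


Alt sum=0:
(-1)^0*18 + (-1)^1*52 + (-1)^2*64 + (-1)^3*? + (-1)^4*22 + (-1)^5*36 + (-1)^6*26=0
rank(M)=42


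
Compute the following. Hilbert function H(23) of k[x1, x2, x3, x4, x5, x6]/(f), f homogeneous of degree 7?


C(28,5)-C(21,5)=98280-20349=77931


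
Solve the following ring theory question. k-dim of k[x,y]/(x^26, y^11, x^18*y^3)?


k[x,y]/I, I = (x^26, y^11, x^18*y^3)
Rect: 26x11=286. Corner: (26-18)x(11-3)=64.
dim = 286-64 = 222


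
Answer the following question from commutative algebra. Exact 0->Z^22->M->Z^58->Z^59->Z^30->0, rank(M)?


Alt sum=0:
(-1)^0*22 + (-1)^1*? + (-1)^2*58 + (-1)^3*59 + (-1)^4*30=0
rank(M)=51


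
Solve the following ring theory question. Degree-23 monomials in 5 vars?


C(d+n-1,n-1)=C(27,4)=17550


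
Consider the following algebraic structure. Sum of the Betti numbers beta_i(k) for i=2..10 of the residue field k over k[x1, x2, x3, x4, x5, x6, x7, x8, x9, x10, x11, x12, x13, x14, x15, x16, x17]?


Koszul resolution: beta_i(k)=C(n,i), n=17
C(17,2)=136, C(17,3)=680, C(17,4)=2380, C(17,5)=6188, C(17,6)=12376, C(17,7)=19448, C(17,8)=24310, C(17,9)=24310, C(17,10)=19448
Sum=109276


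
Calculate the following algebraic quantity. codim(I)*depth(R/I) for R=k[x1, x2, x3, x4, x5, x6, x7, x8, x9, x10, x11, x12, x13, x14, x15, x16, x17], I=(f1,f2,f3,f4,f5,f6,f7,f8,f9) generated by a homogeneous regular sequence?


codim=9, depth=dim(R/I)=17-9=8
Product=9*8=72


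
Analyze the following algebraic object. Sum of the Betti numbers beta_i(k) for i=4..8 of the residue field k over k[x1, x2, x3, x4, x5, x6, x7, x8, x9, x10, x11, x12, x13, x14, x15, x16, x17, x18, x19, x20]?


Koszul resolution: beta_i(k)=C(n,i), n=20
C(20,4)=4845, C(20,5)=15504, C(20,6)=38760, C(20,7)=77520, C(20,8)=125970
Sum=262599


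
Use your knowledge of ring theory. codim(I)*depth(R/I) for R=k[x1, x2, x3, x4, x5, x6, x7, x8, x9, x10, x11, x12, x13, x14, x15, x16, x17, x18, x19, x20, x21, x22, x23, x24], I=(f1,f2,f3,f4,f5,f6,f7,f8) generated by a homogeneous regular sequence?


codim=8, depth=dim(R/I)=24-8=16
Product=8*16=128


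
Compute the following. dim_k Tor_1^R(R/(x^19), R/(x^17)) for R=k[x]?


Tor_1(R/I,R/J)=(I cap J)/IJ=(x^19)/(x^36)
dim=36-19=min(19,17)=17


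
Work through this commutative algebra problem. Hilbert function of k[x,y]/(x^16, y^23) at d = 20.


k[x,y], I = (x^16, y^23), d = 20
Need i < 16 and d-i < 23.
Range: 0 <= i <= 15.
H(20) = 16


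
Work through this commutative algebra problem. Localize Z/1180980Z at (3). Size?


3-primary part: 1180980=3^10*20
Size=3^10=59049


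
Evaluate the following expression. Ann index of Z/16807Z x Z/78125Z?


Exponent = lcm of the cyclic orders; pairwise coprime => product.
7^5*5^7=16807*78125=1313046875


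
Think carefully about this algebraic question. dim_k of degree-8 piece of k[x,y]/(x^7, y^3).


k[x,y], I = (x^7, y^3), d = 8
Need i < 7 and d-i < 3.
Range: 6 <= i <= 6.
H(8) = 1


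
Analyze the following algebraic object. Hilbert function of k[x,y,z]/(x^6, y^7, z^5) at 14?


Need i<6, j<7, k<5 with i+j+k=14.
For each i, j ranges over max(0,14-i-4)..min(6,14-i):
  i=0: j in [10,6] -> 0
  i=1: j in [9,6] -> 0
  i=2: j in [8,6] -> 0
  i=3: j in [7,6] -> 0
  i=4: j in [6,6] -> 1
  i=5: j in [5,6] -> 2
H(14) = 0+0+0+0+1+2 = 3


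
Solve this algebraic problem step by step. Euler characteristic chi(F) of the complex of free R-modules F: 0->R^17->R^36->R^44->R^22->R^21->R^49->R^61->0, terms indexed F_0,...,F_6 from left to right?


chi = sum (-1)^i * rank:
(-1)^0*17=17
(-1)^1*36=-36
(-1)^2*44=44
(-1)^3*22=-22
(-1)^4*21=21
(-1)^5*49=-49
(-1)^6*61=61
chi=36


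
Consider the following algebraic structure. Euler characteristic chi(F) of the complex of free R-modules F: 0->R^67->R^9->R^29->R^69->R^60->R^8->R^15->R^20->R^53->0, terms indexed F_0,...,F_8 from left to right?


chi = sum (-1)^i * rank:
(-1)^0*67=67
(-1)^1*9=-9
(-1)^2*29=29
(-1)^3*69=-69
(-1)^4*60=60
(-1)^5*8=-8
(-1)^6*15=15
(-1)^7*20=-20
(-1)^8*53=53
chi=118


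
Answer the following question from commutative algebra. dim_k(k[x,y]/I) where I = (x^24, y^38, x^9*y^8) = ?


k[x,y]/I, I = (x^24, y^38, x^9*y^8)
Rect: 24x38=912. Corner: (24-9)x(38-8)=450.
dim = 912-450 = 462


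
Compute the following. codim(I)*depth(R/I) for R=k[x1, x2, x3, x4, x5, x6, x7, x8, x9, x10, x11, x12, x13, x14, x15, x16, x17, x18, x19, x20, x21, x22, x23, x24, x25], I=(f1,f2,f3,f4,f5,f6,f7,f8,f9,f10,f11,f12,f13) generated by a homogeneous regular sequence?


codim=13, depth=dim(R/I)=25-13=12
Product=13*12=156


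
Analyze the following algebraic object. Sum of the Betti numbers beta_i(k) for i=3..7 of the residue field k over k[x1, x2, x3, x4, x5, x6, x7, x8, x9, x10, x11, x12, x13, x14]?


Koszul resolution: beta_i(k)=C(n,i), n=14
C(14,3)=364, C(14,4)=1001, C(14,5)=2002, C(14,6)=3003, C(14,7)=3432
Sum=9802


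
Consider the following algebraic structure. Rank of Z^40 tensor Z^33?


rank(M(x)N) = rank(M)*rank(N)
40*33 = 1320


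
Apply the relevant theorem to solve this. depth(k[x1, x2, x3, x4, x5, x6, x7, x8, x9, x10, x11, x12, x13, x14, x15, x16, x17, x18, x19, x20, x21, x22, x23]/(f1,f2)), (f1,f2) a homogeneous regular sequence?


depth(R)=23
depth(R/I)=23-2=21


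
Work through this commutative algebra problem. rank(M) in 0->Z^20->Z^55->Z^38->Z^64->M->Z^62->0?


Alt sum=0:
(-1)^0*20 + (-1)^1*55 + (-1)^2*38 + (-1)^3*64 + (-1)^4*? + (-1)^5*62=0
rank(M)=123


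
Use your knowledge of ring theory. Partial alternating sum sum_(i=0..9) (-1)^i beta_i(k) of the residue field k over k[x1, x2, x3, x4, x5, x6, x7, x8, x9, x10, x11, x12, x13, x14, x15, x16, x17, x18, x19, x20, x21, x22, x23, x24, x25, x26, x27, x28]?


Koszul resolution: beta_i(k)=C(n,i), n=28
sum_(i=0..p) (-1)^i C(n,i) = (-1)^p C(n-1,p)
(-1)^9*C(27,9) = (-1)^9*4686825 = -4686825


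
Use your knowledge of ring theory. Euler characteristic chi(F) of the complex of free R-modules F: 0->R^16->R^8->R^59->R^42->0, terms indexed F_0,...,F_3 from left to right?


chi = sum (-1)^i * rank:
(-1)^0*16=16
(-1)^1*8=-8
(-1)^2*59=59
(-1)^3*42=-42
chi=25


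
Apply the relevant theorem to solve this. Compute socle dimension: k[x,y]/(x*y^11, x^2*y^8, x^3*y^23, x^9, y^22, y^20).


Socle = ann(m) = span of standard monomials u with x*u, y*u in I (staircase corners).
Redundant generators: y^22, x^3*y^23
Minimal generators: x^9, x^2*y^8, x*y^11, y^20
Corners: y^19, xy^10, x^8y^7
Socle dim=3


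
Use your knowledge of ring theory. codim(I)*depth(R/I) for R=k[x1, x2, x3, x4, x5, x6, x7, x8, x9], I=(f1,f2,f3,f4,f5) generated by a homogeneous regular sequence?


codim=5, depth=dim(R/I)=9-5=4
Product=5*4=20


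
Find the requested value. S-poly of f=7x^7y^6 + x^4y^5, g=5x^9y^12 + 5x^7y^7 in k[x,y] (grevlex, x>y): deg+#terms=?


LT(f)=7x^7y^6, LT(g)=5x^9y^12
lcm(LM)=x^9y^12
S(f,g) (scaled by 35 to clear denominators) = 5x^2y^6*f - 7*g = 5x^6y^11 - 35x^7y^7
2 terms, deg 17.
17+2=19


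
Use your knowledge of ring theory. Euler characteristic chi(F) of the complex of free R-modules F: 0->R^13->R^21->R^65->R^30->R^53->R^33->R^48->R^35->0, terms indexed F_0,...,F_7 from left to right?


chi = sum (-1)^i * rank:
(-1)^0*13=13
(-1)^1*21=-21
(-1)^2*65=65
(-1)^3*30=-30
(-1)^4*53=53
(-1)^5*33=-33
(-1)^6*48=48
(-1)^7*35=-35
chi=60


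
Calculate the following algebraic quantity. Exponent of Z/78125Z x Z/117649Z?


Exponent = lcm of the cyclic orders; pairwise coprime => product.
5^7*7^6=78125*117649=9191328125


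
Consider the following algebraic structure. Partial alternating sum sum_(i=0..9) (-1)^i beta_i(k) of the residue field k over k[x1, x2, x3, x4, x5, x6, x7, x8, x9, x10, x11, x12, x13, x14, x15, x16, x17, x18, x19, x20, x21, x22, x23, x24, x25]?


Koszul resolution: beta_i(k)=C(n,i), n=25
sum_(i=0..p) (-1)^i C(n,i) = (-1)^p C(n-1,p)
(-1)^9*C(24,9) = (-1)^9*1307504 = -1307504


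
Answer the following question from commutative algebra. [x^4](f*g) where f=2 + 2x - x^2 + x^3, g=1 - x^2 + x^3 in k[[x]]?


[x^4] = sum a_i*b_j, i+j=4
  2*1=2
  -1*-1=1
Sum=3


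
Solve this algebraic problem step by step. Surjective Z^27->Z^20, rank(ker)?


rank(ker) = 27-20 = 7


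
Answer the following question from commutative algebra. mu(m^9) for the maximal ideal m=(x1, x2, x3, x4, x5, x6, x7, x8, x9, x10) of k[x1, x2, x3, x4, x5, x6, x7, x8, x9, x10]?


Graded Nakayama: mu(m^d) = dim_k (m^d/m^(d+1)) = #degree-9 monomials in 10 vars
C(n+d-1,d)=C(18,9)=48620


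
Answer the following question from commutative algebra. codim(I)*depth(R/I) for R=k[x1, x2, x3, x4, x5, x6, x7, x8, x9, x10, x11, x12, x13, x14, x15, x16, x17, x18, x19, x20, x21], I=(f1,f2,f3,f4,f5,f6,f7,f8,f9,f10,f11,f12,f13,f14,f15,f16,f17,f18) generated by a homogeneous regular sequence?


codim=18, depth=dim(R/I)=21-18=3
Product=18*3=54


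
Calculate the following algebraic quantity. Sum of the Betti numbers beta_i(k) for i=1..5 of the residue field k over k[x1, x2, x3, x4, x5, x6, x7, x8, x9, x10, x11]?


Koszul resolution: beta_i(k)=C(n,i), n=11
C(11,1)=11, C(11,2)=55, C(11,3)=165, C(11,4)=330, C(11,5)=462
Sum=1023


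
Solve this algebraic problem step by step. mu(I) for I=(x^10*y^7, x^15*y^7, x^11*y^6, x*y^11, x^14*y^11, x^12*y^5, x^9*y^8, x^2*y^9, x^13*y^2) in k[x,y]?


Remove redundant (divisible by others).
x^15*y^7 redundant.
x^14*y^11 redundant.
Min: x^13*y^2, x^12*y^5, x^11*y^6, x^10*y^7, x^9*y^8, x^2*y^9, x*y^11
Count=7


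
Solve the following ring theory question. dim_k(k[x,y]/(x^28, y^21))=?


Basis: x^i*y^j, i<28, j<21
28*21=588


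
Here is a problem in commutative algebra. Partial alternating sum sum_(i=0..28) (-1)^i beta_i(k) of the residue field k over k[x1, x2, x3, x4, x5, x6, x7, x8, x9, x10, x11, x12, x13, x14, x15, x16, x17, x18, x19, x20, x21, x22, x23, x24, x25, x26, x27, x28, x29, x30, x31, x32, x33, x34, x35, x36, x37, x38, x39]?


Koszul resolution: beta_i(k)=C(n,i), n=39
sum_(i=0..p) (-1)^i C(n,i) = (-1)^p C(n-1,p)
(-1)^28*C(38,28) = (-1)^28*472733756 = 472733756


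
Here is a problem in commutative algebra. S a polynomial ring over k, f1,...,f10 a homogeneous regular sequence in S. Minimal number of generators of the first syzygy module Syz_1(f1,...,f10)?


Regular sequence => Koszul complex is the minimal free resolution.
Syz_1 minimally generated by Koszul relations f_i*e_j - f_j*e_i (i<j): mu(Syz_1) = beta_2 = C(m,2) = m(m-1)/2
m=10
10*9/2 = 45


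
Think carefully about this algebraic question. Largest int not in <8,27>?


gcd(8,27)=1 => F=ab-a-b=8*27-8-27=216-35=181


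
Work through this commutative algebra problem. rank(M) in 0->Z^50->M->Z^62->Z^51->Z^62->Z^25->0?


Alt sum=0:
(-1)^0*50 + (-1)^1*? + (-1)^2*62 + (-1)^3*51 + (-1)^4*62 + (-1)^5*25=0
rank(M)=98


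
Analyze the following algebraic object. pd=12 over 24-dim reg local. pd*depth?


pd+depth=24
depth=24-12=12
pd*depth=12*12=144


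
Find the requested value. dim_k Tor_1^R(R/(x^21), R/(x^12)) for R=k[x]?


Tor_1(R/I,R/J)=(I cap J)/IJ=(x^21)/(x^33)
dim=33-21=min(21,12)=12


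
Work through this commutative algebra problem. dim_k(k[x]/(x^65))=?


Basis: 1,x,...,x^64
dim=65


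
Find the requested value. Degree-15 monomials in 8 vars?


C(d+n-1,n-1)=C(22,7)=170544


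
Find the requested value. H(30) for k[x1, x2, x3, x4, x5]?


C(d+n-1,n-1)=C(34,4)=46376


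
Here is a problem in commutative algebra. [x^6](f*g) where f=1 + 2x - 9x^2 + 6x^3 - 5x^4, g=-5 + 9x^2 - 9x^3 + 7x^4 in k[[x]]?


[x^6] = sum a_i*b_j, i+j=6
  -9*7=-63
  6*-9=-54
  -5*9=-45
Sum=-162


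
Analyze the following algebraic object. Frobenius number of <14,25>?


gcd(14,25)=1 => F=ab-a-b=14*25-14-25=350-39=311


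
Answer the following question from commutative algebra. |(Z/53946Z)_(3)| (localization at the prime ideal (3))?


3-primary part: 53946=3^6*74
Size=3^6=729


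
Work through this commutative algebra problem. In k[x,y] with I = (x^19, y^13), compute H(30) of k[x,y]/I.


k[x,y], I = (x^19, y^13), d = 30
Need i < 19 and d-i < 13.
Range: 18 <= i <= 18.
H(30) = 1


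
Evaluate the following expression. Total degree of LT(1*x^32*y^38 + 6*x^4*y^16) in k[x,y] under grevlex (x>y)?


LT: 1*x^32*y^38
deg_x=32, deg_y=38
Total=32+38=70


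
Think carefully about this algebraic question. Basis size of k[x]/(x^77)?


Basis: 1,x,...,x^76
dim=77


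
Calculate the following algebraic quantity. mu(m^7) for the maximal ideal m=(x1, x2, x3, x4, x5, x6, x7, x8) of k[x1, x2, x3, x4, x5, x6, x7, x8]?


Graded Nakayama: mu(m^d) = dim_k (m^d/m^(d+1)) = #degree-7 monomials in 8 vars
C(n+d-1,d)=C(14,7)=3432


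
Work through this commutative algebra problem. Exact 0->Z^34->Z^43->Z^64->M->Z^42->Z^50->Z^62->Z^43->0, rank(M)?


Alt sum=0:
(-1)^0*34 + (-1)^1*43 + (-1)^2*64 + (-1)^3*? + (-1)^4*42 + (-1)^5*50 + (-1)^6*62 + (-1)^7*43=0
rank(M)=66


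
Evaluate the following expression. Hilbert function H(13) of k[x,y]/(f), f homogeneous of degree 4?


H(t)=d for t>=d-1.
d=4, t=13
H(13)=4


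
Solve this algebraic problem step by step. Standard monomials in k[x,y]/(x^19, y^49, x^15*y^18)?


k[x,y]/I, I = (x^19, y^49, x^15*y^18)
Rect: 19x49=931. Corner: (19-15)x(49-18)=124.
dim = 931-124 = 807


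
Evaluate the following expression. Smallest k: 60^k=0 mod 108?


60^k mod 108:
k=1: 60
k=2: 36
k=3: 0
First zero at k = 3


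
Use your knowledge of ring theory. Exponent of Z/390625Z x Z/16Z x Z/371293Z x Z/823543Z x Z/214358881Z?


Exponent = lcm of the cyclic orders; pairwise coprime => product.
5^8*2^4*13^5*7^7*11^8=390625*16*371293*823543*214358881=409660924015726001368750000


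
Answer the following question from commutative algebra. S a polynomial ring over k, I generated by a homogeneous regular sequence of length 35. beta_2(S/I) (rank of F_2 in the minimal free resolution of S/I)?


Regular sequence => Koszul complex is the minimal free resolution.
Syz_1 minimally generated by Koszul relations f_i*e_j - f_j*e_i (i<j): mu(Syz_1) = beta_2 = C(m,2) = m(m-1)/2
m=35
35*34/2 = 595


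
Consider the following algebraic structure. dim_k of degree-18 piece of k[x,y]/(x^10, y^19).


k[x,y], I = (x^10, y^19), d = 18
Need i < 10 and d-i < 19.
Range: 0 <= i <= 9.
H(18) = 10


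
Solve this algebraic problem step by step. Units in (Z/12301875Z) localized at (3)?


Local ring = Z/19683Z.
phi(19683) = 3^8*(3-1) = 13122


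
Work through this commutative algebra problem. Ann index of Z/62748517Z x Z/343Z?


Exponent = lcm of the cyclic orders; pairwise coprime => product.
13^7*7^3=62748517*343=21522741331


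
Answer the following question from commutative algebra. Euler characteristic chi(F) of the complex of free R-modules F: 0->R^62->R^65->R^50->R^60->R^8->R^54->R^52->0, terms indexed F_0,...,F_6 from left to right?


chi = sum (-1)^i * rank:
(-1)^0*62=62
(-1)^1*65=-65
(-1)^2*50=50
(-1)^3*60=-60
(-1)^4*8=8
(-1)^5*54=-54
(-1)^6*52=52
chi=-7


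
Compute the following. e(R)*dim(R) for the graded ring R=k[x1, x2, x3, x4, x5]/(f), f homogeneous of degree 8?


e(R)=deg(f)=8, dim(R)=5-1=4
e*dim=8*4=32


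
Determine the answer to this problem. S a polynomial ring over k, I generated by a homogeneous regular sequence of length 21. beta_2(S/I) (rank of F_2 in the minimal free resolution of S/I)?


Regular sequence => Koszul complex is the minimal free resolution.
Syz_1 minimally generated by Koszul relations f_i*e_j - f_j*e_i (i<j): mu(Syz_1) = beta_2 = C(m,2) = m(m-1)/2
m=21
21*20/2 = 210


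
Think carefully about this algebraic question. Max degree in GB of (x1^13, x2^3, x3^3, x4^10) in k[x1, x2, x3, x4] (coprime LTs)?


Pure powers, coprime LTs => already GB.
Degrees: 13, 3, 3, 10
Max=13


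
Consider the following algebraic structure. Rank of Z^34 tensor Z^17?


rank(M(x)N) = rank(M)*rank(N)
34*17 = 578


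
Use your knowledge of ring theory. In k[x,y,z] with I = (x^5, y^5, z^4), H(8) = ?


Need i<5, j<5, k<4 with i+j+k=8.
For each i, j ranges over max(0,8-i-3)..min(4,8-i):
  i=0: j in [5,4] -> 0
  i=1: j in [4,4] -> 1
  i=2: j in [3,4] -> 2
  i=3: j in [2,4] -> 3
  i=4: j in [1,4] -> 4
H(8) = 0+1+2+3+4 = 10


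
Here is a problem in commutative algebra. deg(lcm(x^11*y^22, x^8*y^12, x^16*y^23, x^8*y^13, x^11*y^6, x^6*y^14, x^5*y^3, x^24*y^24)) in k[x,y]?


lcm = componentwise max:
x: max(11,8,16,8,11,6,5,24)=24
y: max(22,12,23,13,6,14,3,24)=24
Total=24+24=48


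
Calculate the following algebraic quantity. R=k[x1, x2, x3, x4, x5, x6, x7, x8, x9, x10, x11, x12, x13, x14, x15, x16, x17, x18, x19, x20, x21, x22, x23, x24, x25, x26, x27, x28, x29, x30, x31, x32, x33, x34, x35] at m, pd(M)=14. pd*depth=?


pd+depth=35
depth=35-14=21
pd*depth=14*21=294


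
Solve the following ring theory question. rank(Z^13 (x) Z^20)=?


rank(M(x)N) = rank(M)*rank(N)
13*20 = 260


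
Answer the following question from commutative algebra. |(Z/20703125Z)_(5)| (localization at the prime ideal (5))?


5-primary part: 20703125=5^8*53
Size=5^8=390625


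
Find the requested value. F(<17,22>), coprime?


gcd(17,22)=1 => F=ab-a-b=17*22-17-22=374-39=335


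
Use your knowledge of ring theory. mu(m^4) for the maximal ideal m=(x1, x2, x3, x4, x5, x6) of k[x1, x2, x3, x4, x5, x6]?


Graded Nakayama: mu(m^d) = dim_k (m^d/m^(d+1)) = #degree-4 monomials in 6 vars
C(n+d-1,d)=C(9,4)=126


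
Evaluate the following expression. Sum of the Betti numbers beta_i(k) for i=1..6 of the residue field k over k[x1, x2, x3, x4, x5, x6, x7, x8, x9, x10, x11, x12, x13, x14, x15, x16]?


Koszul resolution: beta_i(k)=C(n,i), n=16
C(16,1)=16, C(16,2)=120, C(16,3)=560, C(16,4)=1820, C(16,5)=4368, C(16,6)=8008
Sum=14892


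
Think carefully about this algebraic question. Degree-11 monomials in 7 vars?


C(d+n-1,n-1)=C(17,6)=12376


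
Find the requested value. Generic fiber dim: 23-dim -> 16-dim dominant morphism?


dim(fiber)=dim(X)-dim(Y)=23-16=7


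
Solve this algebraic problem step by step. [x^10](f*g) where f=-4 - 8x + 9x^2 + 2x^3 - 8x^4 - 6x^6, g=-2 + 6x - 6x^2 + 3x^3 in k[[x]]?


[x^10] = sum a_i*b_j, i+j=10
Sum=0


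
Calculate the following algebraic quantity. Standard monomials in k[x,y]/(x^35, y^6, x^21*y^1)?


k[x,y]/I, I = (x^35, y^6, x^21*y^1)
Rect: 35x6=210. Corner: (35-21)x(6-1)=70.
dim = 210-70 = 140


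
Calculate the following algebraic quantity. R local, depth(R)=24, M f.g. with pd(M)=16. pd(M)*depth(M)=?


pd+depth=24
depth=24-16=8
pd*depth=16*8=128


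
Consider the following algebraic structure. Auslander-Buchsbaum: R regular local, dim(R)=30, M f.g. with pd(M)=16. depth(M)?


pd+depth=depth(R)=30
depth=30-16=14


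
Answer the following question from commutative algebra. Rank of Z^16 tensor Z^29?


rank(M(x)N) = rank(M)*rank(N)
16*29 = 464


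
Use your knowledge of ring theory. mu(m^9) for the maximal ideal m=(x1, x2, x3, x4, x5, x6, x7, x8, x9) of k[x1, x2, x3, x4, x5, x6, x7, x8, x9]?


Graded Nakayama: mu(m^d) = dim_k (m^d/m^(d+1)) = #degree-9 monomials in 9 vars
C(n+d-1,d)=C(17,9)=24310


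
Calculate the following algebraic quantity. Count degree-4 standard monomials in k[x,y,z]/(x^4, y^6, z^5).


Need i<4, j<6, k<5 with i+j+k=4.
For each i, j ranges over max(0,4-i-4)..min(5,4-i):
  i=0: j in [0,4] -> 5
  i=1: j in [0,3] -> 4
  i=2: j in [0,2] -> 3
  i=3: j in [0,1] -> 2
H(4) = 5+4+3+2 = 14


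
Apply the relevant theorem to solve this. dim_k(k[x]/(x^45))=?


Basis: 1,x,...,x^44
dim=45


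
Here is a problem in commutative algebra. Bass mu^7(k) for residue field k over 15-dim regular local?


C(n,i)=C(15,7)=6435


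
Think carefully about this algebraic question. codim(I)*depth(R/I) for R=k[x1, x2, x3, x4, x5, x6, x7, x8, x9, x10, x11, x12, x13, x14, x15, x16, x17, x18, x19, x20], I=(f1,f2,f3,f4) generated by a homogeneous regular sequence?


codim=4, depth=dim(R/I)=20-4=16
Product=4*16=64


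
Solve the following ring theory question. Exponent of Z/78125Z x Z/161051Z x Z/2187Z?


Exponent = lcm of the cyclic orders; pairwise coprime => product.
5^7*11^5*3^7=78125*161051*2187=27517073203125


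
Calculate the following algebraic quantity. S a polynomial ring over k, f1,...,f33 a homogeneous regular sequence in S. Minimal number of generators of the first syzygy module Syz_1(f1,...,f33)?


Regular sequence => Koszul complex is the minimal free resolution.
Syz_1 minimally generated by Koszul relations f_i*e_j - f_j*e_i (i<j): mu(Syz_1) = beta_2 = C(m,2) = m(m-1)/2
m=33
33*32/2 = 528


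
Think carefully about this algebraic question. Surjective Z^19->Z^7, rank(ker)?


rank(ker) = 19-7 = 12


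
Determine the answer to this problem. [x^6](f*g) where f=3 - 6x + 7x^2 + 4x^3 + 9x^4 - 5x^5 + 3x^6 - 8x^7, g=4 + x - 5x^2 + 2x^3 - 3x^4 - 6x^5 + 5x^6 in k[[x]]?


[x^6] = sum a_i*b_j, i+j=6
  3*5=15
  -6*-6=36
  7*-3=-21
  4*2=8
  9*-5=-45
  -5*1=-5
  3*4=12
Sum=0


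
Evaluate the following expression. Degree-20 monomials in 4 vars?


C(d+n-1,n-1)=C(23,3)=1771


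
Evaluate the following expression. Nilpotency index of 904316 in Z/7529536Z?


904316^k mod 7529536:
k=1: 904316
k=2: 4522896
k=3: 439040
k=4: 5992896
k=5: 5378240
k=6: 0
First zero at k = 6


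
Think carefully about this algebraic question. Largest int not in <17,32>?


gcd(17,32)=1 => F=ab-a-b=17*32-17-32=544-49=495


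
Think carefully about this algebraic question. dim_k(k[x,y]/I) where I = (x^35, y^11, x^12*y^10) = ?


k[x,y]/I, I = (x^35, y^11, x^12*y^10)
Rect: 35x11=385. Corner: (35-12)x(11-10)=23.
dim = 385-23 = 362


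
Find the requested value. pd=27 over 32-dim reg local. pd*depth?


pd+depth=32
depth=32-27=5
pd*depth=27*5=135


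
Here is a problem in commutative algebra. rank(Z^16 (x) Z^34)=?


rank(M(x)N) = rank(M)*rank(N)
16*34 = 544


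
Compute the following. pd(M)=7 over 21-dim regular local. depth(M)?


pd+depth=depth(R)=21
depth=21-7=14


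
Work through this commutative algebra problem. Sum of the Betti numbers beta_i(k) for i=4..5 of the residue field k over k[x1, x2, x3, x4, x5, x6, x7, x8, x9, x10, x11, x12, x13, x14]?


Koszul resolution: beta_i(k)=C(n,i), n=14
C(14,4)=1001, C(14,5)=2002
Sum=3003


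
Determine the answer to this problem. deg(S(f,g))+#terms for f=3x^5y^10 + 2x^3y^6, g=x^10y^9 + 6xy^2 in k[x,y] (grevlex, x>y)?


LT(f)=3x^5y^10, LT(g)=x^10y^9
lcm(LM)=x^10y^10
S(f,g) (scaled by 3 to clear denominators) = x^5*f - 3y*g = 2x^8y^6 - 18xy^3
2 terms, deg 14.
14+2=16


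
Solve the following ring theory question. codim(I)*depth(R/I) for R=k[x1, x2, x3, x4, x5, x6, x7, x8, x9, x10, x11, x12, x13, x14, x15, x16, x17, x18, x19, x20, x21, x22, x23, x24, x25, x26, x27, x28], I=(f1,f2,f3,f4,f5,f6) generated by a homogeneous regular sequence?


codim=6, depth=dim(R/I)=28-6=22
Product=6*22=132


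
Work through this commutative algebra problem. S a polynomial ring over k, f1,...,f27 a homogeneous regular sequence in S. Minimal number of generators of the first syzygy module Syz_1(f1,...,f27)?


Regular sequence => Koszul complex is the minimal free resolution.
Syz_1 minimally generated by Koszul relations f_i*e_j - f_j*e_i (i<j): mu(Syz_1) = beta_2 = C(m,2) = m(m-1)/2
m=27
27*26/2 = 351


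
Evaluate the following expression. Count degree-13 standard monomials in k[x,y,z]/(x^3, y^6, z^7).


Need i<3, j<6, k<7 with i+j+k=13.
For each i, j ranges over max(0,13-i-6)..min(5,13-i):
  i=0: j in [7,5] -> 0
  i=1: j in [6,5] -> 0
  i=2: j in [5,5] -> 1
H(13) = 0+0+1 = 1


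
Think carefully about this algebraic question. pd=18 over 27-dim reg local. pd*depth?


pd+depth=27
depth=27-18=9
pd*depth=18*9=162


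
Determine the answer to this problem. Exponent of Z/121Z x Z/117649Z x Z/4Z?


Exponent = lcm of the cyclic orders; pairwise coprime => product.
11^2*7^6*2^2=121*117649*4=56942116


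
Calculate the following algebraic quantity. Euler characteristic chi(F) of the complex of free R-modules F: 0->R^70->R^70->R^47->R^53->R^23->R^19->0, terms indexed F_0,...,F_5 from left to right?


chi = sum (-1)^i * rank:
(-1)^0*70=70
(-1)^1*70=-70
(-1)^2*47=47
(-1)^3*53=-53
(-1)^4*23=23
(-1)^5*19=-19
chi=-2


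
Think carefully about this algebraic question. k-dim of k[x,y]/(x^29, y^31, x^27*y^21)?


k[x,y]/I, I = (x^29, y^31, x^27*y^21)
Rect: 29x31=899. Corner: (29-27)x(31-21)=20.
dim = 899-20 = 879


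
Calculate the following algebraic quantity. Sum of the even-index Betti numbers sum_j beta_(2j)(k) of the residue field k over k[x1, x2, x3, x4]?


Koszul resolution: beta_i(k)=C(n,i), n=4
sum_even C(4,i) = 2^(n-1) = 2^3 = 8


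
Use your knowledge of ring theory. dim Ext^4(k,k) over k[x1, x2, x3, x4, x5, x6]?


C(n,i)=C(6,4)=15


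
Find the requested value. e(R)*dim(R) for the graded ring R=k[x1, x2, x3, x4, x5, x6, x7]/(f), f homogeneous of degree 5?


e(R)=deg(f)=5, dim(R)=7-1=6
e*dim=5*6=30


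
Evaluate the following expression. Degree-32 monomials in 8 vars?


C(d+n-1,n-1)=C(39,7)=15380937


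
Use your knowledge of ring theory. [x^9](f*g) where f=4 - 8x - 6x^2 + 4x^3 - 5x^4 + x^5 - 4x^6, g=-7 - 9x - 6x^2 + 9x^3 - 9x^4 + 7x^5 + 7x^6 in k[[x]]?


[x^9] = sum a_i*b_j, i+j=9
  4*7=28
  -5*7=-35
  1*-9=-9
  -4*9=-36
Sum=-52


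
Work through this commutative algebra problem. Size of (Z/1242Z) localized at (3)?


3-primary part: 1242=3^3*46
Size=3^3=27


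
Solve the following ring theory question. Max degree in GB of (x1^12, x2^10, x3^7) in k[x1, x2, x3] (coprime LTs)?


Pure powers, coprime LTs => already GB.
Degrees: 12, 10, 7
Max=12


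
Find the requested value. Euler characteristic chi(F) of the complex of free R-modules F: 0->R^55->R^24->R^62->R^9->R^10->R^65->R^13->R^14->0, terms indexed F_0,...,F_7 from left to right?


chi = sum (-1)^i * rank:
(-1)^0*55=55
(-1)^1*24=-24
(-1)^2*62=62
(-1)^3*9=-9
(-1)^4*10=10
(-1)^5*65=-65
(-1)^6*13=13
(-1)^7*14=-14
chi=28


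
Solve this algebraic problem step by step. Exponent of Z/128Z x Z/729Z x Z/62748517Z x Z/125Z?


Exponent = lcm of the cyclic orders; pairwise coprime => product.
2^7*3^6*13^7*5^3=128*729*62748517*125=731898702288000


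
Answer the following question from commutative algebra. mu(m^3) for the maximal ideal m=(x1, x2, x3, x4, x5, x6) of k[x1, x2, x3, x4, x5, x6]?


Graded Nakayama: mu(m^d) = dim_k (m^d/m^(d+1)) = #degree-3 monomials in 6 vars
C(n+d-1,d)=C(8,3)=56


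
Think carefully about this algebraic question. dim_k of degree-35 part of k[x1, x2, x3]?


C(d+n-1,n-1)=C(37,2)=666


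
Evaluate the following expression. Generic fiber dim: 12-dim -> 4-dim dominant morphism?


dim(fiber)=dim(X)-dim(Y)=12-4=8


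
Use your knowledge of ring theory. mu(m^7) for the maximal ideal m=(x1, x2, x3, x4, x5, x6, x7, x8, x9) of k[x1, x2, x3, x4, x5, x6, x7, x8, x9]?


Graded Nakayama: mu(m^d) = dim_k (m^d/m^(d+1)) = #degree-7 monomials in 9 vars
C(n+d-1,d)=C(15,7)=6435


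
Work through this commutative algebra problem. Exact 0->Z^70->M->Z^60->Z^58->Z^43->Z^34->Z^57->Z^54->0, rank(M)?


Alt sum=0:
(-1)^0*70 + (-1)^1*? + (-1)^2*60 + (-1)^3*58 + (-1)^4*43 + (-1)^5*34 + (-1)^6*57 + (-1)^7*54=0
rank(M)=84


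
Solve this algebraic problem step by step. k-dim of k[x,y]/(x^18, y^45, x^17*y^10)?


k[x,y]/I, I = (x^18, y^45, x^17*y^10)
Rect: 18x45=810. Corner: (18-17)x(45-10)=35.
dim = 810-35 = 775


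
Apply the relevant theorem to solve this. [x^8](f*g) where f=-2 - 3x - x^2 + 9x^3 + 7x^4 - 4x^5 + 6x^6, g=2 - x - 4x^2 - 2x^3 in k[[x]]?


[x^8] = sum a_i*b_j, i+j=8
  -4*-2=8
  6*-4=-24
Sum=-16


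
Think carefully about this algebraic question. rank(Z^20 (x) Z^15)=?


rank(M(x)N) = rank(M)*rank(N)
20*15 = 300


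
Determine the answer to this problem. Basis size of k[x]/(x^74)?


Basis: 1,x,...,x^73
dim=74


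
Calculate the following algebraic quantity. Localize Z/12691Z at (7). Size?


7-primary part: 12691=7^3*37
Size=7^3=343


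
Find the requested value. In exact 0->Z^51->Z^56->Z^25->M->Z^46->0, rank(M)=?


Alt sum=0:
(-1)^0*51 + (-1)^1*56 + (-1)^2*25 + (-1)^3*? + (-1)^4*46=0
rank(M)=66


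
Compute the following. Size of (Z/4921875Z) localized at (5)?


5-primary part: 4921875=5^7*63
Size=5^7=78125


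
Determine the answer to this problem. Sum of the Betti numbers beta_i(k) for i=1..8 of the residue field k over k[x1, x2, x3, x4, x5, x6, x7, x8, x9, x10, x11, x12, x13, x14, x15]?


Koszul resolution: beta_i(k)=C(n,i), n=15
C(15,1)=15, C(15,2)=105, C(15,3)=455, C(15,4)=1365, C(15,5)=3003, C(15,6)=5005, C(15,7)=6435, C(15,8)=6435
Sum=22818


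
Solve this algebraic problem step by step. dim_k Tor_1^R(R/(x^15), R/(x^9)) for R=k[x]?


Tor_1(R/I,R/J)=(I cap J)/IJ=(x^15)/(x^24)
dim=24-15=min(15,9)=9


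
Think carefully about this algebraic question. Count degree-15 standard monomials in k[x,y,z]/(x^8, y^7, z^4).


Need i<8, j<7, k<4 with i+j+k=15.
For each i, j ranges over max(0,15-i-3)..min(6,15-i):
  i=0: j in [12,6] -> 0
  i=1: j in [11,6] -> 0
  i=2: j in [10,6] -> 0
  i=3: j in [9,6] -> 0
  i=4: j in [8,6] -> 0
  i=5: j in [7,6] -> 0
  i=6: j in [6,6] -> 1
  i=7: j in [5,6] -> 2
H(15) = 0+0+0+0+0+0+1+2 = 3


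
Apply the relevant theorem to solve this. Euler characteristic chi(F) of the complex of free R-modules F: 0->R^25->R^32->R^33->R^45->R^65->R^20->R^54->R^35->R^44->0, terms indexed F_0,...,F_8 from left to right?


chi = sum (-1)^i * rank:
(-1)^0*25=25
(-1)^1*32=-32
(-1)^2*33=33
(-1)^3*45=-45
(-1)^4*65=65
(-1)^5*20=-20
(-1)^6*54=54
(-1)^7*35=-35
(-1)^8*44=44
chi=89


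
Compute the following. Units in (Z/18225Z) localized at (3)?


Local ring = Z/729Z.
phi(729) = 3^5*(3-1) = 486


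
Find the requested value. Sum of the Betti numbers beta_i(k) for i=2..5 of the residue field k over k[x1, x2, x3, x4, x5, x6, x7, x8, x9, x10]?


Koszul resolution: beta_i(k)=C(n,i), n=10
C(10,2)=45, C(10,3)=120, C(10,4)=210, C(10,5)=252
Sum=627


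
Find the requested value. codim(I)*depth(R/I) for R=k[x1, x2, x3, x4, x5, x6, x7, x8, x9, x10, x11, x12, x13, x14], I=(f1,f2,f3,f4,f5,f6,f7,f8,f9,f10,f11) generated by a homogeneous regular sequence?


codim=11, depth=dim(R/I)=14-11=3
Product=11*3=33
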